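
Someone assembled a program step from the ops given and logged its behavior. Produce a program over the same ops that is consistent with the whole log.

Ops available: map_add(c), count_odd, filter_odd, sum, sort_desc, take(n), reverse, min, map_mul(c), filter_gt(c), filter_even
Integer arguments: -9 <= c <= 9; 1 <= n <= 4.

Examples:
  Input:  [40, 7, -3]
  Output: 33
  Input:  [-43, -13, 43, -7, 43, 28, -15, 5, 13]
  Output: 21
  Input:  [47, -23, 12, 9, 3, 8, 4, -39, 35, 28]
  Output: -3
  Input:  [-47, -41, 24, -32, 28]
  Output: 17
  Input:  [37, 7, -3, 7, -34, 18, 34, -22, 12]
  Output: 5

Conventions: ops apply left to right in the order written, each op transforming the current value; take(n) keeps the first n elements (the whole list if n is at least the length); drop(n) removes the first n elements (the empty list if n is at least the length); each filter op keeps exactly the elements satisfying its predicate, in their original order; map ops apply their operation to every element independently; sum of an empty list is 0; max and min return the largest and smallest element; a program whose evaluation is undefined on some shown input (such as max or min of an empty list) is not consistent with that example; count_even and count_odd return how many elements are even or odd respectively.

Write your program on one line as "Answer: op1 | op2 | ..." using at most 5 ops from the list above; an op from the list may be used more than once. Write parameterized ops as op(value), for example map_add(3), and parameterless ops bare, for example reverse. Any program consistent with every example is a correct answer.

filter_gt(-4) | map_add(-7) | sort_desc | filter_odd | min

Check, running the answer program on each example:
  [40, 7, -3] -> [40, 7, -3] -> [33, 0, -10] -> [33, 0, -10] -> [33] -> 33
  [-43, -13, 43, -7, 43, 28, -15, 5, 13] -> [43, 43, 28, 5, 13] -> [36, 36, 21, -2, 6] -> [36, 36, 21, 6, -2] -> [21] -> 21
  [47, -23, 12, 9, 3, 8, 4, -39, 35, 28] -> [47, 12, 9, 3, 8, 4, 35, 28] -> [40, 5, 2, -4, 1, -3, 28, 21] -> [40, 28, 21, 5, 2, 1, -3, -4] -> [21, 5, 1, -3] -> -3
  [-47, -41, 24, -32, 28] -> [24, 28] -> [17, 21] -> [21, 17] -> [21, 17] -> 17
  [37, 7, -3, 7, -34, 18, 34, -22, 12] -> [37, 7, -3, 7, 18, 34, 12] -> [30, 0, -10, 0, 11, 27, 5] -> [30, 27, 11, 5, 0, 0, -10] -> [27, 11, 5] -> 5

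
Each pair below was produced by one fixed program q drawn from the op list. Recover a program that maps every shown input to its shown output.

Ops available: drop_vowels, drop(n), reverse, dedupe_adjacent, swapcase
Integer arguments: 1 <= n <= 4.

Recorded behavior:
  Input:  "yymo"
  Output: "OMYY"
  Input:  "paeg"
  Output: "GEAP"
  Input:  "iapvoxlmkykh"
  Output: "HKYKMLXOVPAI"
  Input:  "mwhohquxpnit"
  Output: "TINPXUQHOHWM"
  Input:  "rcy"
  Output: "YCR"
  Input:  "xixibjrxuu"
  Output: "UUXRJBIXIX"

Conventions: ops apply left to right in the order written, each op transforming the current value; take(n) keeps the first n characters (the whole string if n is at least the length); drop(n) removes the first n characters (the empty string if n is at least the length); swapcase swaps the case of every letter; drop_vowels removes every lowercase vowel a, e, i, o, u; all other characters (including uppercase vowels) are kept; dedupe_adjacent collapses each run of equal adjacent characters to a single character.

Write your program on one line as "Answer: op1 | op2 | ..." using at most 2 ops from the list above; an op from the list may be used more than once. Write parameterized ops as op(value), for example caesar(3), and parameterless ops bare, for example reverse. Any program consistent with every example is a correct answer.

reverse | swapcase

Check, running the answer program on each example:
  "yymo" -> "omyy" -> "OMYY"
  "paeg" -> "geap" -> "GEAP"
  "iapvoxlmkykh" -> "hkykmlxovpai" -> "HKYKMLXOVPAI"
  "mwhohquxpnit" -> "tinpxuqhohwm" -> "TINPXUQHOHWM"
  "rcy" -> "ycr" -> "YCR"
  "xixibjrxuu" -> "uuxrjbixix" -> "UUXRJBIXIX"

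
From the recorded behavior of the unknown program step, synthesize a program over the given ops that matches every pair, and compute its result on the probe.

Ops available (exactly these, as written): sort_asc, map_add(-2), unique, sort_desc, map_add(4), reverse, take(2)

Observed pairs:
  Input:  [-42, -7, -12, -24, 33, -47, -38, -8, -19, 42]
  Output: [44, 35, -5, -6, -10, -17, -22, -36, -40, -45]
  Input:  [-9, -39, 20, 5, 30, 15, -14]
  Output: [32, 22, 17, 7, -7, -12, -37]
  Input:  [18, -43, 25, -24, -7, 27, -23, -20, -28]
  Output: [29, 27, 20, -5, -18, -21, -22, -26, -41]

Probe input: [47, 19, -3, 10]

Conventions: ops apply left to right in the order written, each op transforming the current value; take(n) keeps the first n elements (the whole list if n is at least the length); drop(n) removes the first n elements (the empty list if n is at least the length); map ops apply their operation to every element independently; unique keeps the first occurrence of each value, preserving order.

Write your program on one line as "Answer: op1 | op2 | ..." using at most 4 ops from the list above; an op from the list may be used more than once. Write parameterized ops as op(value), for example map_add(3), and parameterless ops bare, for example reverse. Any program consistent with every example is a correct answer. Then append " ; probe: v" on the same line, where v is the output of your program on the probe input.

sort_desc | map_add(-2) | map_add(4) ; probe: [49, 21, 12, -1]

Check, running the answer program on each example:
  [-42, -7, -12, -24, 33, -47, -38, -8, -19, 42] -> [42, 33, -7, -8, -12, -19, -24, -38, -42, -47] -> [40, 31, -9, -10, -14, -21, -26, -40, -44, -49] -> [44, 35, -5, -6, -10, -17, -22, -36, -40, -45]
  [-9, -39, 20, 5, 30, 15, -14] -> [30, 20, 15, 5, -9, -14, -39] -> [28, 18, 13, 3, -11, -16, -41] -> [32, 22, 17, 7, -7, -12, -37]
  [18, -43, 25, -24, -7, 27, -23, -20, -28] -> [27, 25, 18, -7, -20, -23, -24, -28, -43] -> [25, 23, 16, -9, -22, -25, -26, -30, -45] -> [29, 27, 20, -5, -18, -21, -22, -26, -41]
  probe: [47, 19, -3, 10] -> [47, 19, 10, -3] -> [45, 17, 8, -5] -> [49, 21, 12, -1]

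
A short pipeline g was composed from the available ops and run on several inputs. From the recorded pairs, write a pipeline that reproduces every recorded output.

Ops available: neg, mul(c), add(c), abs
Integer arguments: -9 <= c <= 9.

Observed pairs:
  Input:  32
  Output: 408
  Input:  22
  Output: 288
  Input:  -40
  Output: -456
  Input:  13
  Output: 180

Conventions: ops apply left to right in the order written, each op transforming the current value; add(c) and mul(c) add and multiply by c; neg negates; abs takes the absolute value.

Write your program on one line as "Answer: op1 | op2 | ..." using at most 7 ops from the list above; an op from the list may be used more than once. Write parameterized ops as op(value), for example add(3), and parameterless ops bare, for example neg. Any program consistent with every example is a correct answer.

mul(4) | add(-3) | add(2) | add(9) | mul(-3) | neg

Check, running the answer program on each example:
  32 -> 128 -> 125 -> 127 -> 136 -> -408 -> 408
  22 -> 88 -> 85 -> 87 -> 96 -> -288 -> 288
  -40 -> -160 -> -163 -> -161 -> -152 -> 456 -> -456
  13 -> 52 -> 49 -> 51 -> 60 -> -180 -> 180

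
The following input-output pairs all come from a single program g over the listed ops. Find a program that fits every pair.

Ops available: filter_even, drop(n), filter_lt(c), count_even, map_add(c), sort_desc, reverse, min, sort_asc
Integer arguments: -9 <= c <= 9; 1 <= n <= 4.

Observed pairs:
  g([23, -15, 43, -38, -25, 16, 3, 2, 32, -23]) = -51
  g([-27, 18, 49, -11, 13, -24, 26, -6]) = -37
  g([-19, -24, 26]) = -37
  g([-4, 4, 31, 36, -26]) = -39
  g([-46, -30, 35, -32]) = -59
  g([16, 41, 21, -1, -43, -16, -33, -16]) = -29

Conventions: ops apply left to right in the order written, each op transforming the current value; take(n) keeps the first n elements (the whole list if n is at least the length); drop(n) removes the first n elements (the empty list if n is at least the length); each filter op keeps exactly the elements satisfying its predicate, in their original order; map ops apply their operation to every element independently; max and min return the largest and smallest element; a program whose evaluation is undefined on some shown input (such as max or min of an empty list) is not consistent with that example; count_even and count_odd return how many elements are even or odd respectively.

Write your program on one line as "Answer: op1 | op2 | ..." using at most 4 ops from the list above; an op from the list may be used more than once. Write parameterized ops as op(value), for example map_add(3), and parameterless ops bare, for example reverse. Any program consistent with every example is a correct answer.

filter_even | map_add(-6) | map_add(-7) | min

Check, running the answer program on each example:
  [23, -15, 43, -38, -25, 16, 3, 2, 32, -23] -> [-38, 16, 2, 32] -> [-44, 10, -4, 26] -> [-51, 3, -11, 19] -> -51
  [-27, 18, 49, -11, 13, -24, 26, -6] -> [18, -24, 26, -6] -> [12, -30, 20, -12] -> [5, -37, 13, -19] -> -37
  [-19, -24, 26] -> [-24, 26] -> [-30, 20] -> [-37, 13] -> -37
  [-4, 4, 31, 36, -26] -> [-4, 4, 36, -26] -> [-10, -2, 30, -32] -> [-17, -9, 23, -39] -> -39
  [-46, -30, 35, -32] -> [-46, -30, -32] -> [-52, -36, -38] -> [-59, -43, -45] -> -59
  [16, 41, 21, -1, -43, -16, -33, -16] -> [16, -16, -16] -> [10, -22, -22] -> [3, -29, -29] -> -29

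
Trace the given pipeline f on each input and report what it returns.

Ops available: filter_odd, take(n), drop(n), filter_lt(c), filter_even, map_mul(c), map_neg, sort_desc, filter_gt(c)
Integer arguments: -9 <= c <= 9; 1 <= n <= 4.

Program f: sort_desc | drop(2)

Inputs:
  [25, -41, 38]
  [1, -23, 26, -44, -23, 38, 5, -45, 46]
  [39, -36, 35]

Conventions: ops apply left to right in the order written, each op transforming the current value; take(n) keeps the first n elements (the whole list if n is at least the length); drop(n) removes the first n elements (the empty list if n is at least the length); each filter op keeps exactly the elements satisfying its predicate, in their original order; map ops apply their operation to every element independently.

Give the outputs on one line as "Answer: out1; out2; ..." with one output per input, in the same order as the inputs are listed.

[-41]; [26, 5, 1, -23, -23, -44, -45]; [-36]

Execution, op by op:
  [25, -41, 38] -> [38, 25, -41] -> [-41]
  [1, -23, 26, -44, -23, 38, 5, -45, 46] -> [46, 38, 26, 5, 1, -23, -23, -44, -45] -> [26, 5, 1, -23, -23, -44, -45]
  [39, -36, 35] -> [39, 35, -36] -> [-36]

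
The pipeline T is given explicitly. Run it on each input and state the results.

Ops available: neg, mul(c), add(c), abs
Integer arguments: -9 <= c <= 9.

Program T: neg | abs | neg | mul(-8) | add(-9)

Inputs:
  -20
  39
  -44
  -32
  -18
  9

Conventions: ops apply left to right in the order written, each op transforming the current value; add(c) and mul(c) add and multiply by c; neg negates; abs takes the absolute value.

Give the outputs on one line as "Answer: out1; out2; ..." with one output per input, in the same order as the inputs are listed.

Execution, op by op:
  -20 -> 20 -> 20 -> -20 -> 160 -> 151
  39 -> -39 -> 39 -> -39 -> 312 -> 303
  -44 -> 44 -> 44 -> -44 -> 352 -> 343
  -32 -> 32 -> 32 -> -32 -> 256 -> 247
  -18 -> 18 -> 18 -> -18 -> 144 -> 135
  9 -> -9 -> 9 -> -9 -> 72 -> 63

151; 303; 343; 247; 135; 63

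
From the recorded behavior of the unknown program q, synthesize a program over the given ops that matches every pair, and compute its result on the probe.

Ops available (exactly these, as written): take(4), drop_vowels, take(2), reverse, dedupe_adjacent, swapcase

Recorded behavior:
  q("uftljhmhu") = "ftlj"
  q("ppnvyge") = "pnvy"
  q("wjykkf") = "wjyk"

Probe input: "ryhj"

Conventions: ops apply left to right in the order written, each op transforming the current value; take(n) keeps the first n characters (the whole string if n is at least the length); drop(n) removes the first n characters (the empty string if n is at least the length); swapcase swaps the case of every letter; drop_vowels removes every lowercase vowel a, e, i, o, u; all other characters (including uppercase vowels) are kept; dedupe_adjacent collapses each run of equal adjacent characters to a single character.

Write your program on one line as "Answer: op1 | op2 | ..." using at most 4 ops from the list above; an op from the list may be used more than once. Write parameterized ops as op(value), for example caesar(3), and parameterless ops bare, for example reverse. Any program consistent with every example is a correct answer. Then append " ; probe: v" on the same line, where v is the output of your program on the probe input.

dedupe_adjacent | drop_vowels | take(4) ; probe: "ryhj"

Check, running the answer program on each example:
  "uftljhmhu" -> "uftljhmhu" -> "ftljhmh" -> "ftlj"
  "ppnvyge" -> "pnvyge" -> "pnvyg" -> "pnvy"
  "wjykkf" -> "wjykf" -> "wjykf" -> "wjyk"
  probe: "ryhj" -> "ryhj" -> "ryhj" -> "ryhj"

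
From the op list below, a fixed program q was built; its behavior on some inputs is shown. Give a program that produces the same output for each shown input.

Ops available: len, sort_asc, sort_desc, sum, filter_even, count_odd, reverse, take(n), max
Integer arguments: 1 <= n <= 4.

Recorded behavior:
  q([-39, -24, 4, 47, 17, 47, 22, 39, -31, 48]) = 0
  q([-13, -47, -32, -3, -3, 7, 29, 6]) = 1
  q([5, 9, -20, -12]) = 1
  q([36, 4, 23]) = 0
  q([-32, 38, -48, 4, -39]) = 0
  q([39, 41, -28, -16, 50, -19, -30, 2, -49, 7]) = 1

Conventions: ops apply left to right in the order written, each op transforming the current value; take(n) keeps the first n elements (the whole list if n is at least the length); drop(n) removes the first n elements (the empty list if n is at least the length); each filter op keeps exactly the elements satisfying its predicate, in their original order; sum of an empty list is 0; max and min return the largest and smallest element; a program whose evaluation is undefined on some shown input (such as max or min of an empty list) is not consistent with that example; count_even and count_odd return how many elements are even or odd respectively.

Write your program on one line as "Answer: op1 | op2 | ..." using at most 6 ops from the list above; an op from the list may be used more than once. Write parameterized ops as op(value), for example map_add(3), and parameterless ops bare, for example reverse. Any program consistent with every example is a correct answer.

reverse | take(4) | sort_desc | take(1) | count_odd

Check, running the answer program on each example:
  [-39, -24, 4, 47, 17, 47, 22, 39, -31, 48] -> [48, -31, 39, 22, 47, 17, 47, 4, -24, -39] -> [48, -31, 39, 22] -> [48, 39, 22, -31] -> [48] -> 0
  [-13, -47, -32, -3, -3, 7, 29, 6] -> [6, 29, 7, -3, -3, -32, -47, -13] -> [6, 29, 7, -3] -> [29, 7, 6, -3] -> [29] -> 1
  [5, 9, -20, -12] -> [-12, -20, 9, 5] -> [-12, -20, 9, 5] -> [9, 5, -12, -20] -> [9] -> 1
  [36, 4, 23] -> [23, 4, 36] -> [23, 4, 36] -> [36, 23, 4] -> [36] -> 0
  [-32, 38, -48, 4, -39] -> [-39, 4, -48, 38, -32] -> [-39, 4, -48, 38] -> [38, 4, -39, -48] -> [38] -> 0
  [39, 41, -28, -16, 50, -19, -30, 2, -49, 7] -> [7, -49, 2, -30, -19, 50, -16, -28, 41, 39] -> [7, -49, 2, -30] -> [7, 2, -30, -49] -> [7] -> 1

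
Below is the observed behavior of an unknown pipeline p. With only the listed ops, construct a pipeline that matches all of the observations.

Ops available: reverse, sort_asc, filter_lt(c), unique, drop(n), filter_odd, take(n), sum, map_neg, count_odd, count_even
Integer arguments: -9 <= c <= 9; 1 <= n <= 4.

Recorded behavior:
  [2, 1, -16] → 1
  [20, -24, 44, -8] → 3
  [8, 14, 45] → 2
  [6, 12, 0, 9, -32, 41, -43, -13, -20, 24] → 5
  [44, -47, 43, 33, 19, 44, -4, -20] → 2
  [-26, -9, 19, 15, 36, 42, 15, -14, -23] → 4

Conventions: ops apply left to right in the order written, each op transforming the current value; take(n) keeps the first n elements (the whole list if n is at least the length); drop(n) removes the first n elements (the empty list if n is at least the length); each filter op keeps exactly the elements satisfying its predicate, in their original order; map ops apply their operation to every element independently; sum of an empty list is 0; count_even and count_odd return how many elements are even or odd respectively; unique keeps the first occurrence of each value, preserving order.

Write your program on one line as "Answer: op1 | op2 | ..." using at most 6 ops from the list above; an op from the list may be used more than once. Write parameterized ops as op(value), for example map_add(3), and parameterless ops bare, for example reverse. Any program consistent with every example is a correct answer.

unique | reverse | map_neg | drop(1) | count_even

Check, running the answer program on each example:
  [2, 1, -16] -> [2, 1, -16] -> [-16, 1, 2] -> [16, -1, -2] -> [-1, -2] -> 1
  [20, -24, 44, -8] -> [20, -24, 44, -8] -> [-8, 44, -24, 20] -> [8, -44, 24, -20] -> [-44, 24, -20] -> 3
  [8, 14, 45] -> [8, 14, 45] -> [45, 14, 8] -> [-45, -14, -8] -> [-14, -8] -> 2
  [6, 12, 0, 9, -32, 41, -43, -13, -20, 24] -> [6, 12, 0, 9, -32, 41, -43, -13, -20, 24] -> [24, -20, -13, -43, 41, -32, 9, 0, 12, 6] -> [-24, 20, 13, 43, -41, 32, -9, 0, -12, -6] -> [20, 13, 43, -41, 32, -9, 0, -12, -6] -> 5
  [44, -47, 43, 33, 19, 44, -4, -20] -> [44, -47, 43, 33, 19, -4, -20] -> [-20, -4, 19, 33, 43, -47, 44] -> [20, 4, -19, -33, -43, 47, -44] -> [4, -19, -33, -43, 47, -44] -> 2
  [-26, -9, 19, 15, 36, 42, 15, -14, -23] -> [-26, -9, 19, 15, 36, 42, -14, -23] -> [-23, -14, 42, 36, 15, 19, -9, -26] -> [23, 14, -42, -36, -15, -19, 9, 26] -> [14, -42, -36, -15, -19, 9, 26] -> 4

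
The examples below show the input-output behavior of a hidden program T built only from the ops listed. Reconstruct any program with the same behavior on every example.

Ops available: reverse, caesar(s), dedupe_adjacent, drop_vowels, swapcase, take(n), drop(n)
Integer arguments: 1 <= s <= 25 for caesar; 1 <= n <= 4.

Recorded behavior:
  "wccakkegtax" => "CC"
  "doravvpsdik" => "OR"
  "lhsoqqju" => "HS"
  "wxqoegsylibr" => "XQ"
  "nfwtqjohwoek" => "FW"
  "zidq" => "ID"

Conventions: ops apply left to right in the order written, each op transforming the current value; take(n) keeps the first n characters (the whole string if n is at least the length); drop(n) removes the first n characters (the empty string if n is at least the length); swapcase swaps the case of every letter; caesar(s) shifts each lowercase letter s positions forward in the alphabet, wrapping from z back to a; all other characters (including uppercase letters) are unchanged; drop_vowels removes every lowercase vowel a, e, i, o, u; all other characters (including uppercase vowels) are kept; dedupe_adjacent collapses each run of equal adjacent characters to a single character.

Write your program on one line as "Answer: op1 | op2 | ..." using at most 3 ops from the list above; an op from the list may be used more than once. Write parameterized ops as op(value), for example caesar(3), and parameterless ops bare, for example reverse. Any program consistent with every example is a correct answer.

swapcase | drop(1) | take(2)

Check, running the answer program on each example:
  "wccakkegtax" -> "WCCAKKEGTAX" -> "CCAKKEGTAX" -> "CC"
  "doravvpsdik" -> "DORAVVPSDIK" -> "ORAVVPSDIK" -> "OR"
  "lhsoqqju" -> "LHSOQQJU" -> "HSOQQJU" -> "HS"
  "wxqoegsylibr" -> "WXQOEGSYLIBR" -> "XQOEGSYLIBR" -> "XQ"
  "nfwtqjohwoek" -> "NFWTQJOHWOEK" -> "FWTQJOHWOEK" -> "FW"
  "zidq" -> "ZIDQ" -> "IDQ" -> "ID"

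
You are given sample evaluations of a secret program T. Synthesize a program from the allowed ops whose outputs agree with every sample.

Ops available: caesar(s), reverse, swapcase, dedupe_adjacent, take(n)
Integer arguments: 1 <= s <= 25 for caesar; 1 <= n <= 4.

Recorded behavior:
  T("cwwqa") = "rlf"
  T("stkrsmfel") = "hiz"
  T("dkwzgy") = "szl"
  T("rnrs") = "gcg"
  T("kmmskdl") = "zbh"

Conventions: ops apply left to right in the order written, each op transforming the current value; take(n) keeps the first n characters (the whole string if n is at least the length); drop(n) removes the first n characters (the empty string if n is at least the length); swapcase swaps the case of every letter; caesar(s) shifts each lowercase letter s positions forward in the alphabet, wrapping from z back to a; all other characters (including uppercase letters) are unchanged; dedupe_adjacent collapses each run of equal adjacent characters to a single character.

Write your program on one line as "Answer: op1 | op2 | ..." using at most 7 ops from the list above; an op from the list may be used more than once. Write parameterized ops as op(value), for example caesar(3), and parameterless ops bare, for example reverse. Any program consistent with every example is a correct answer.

dedupe_adjacent | take(3) | reverse | caesar(21) | caesar(20) | reverse

Check, running the answer program on each example:
  "cwwqa" -> "cwqa" -> "cwq" -> "qwc" -> "lrx" -> "flr" -> "rlf"
  "stkrsmfel" -> "stkrsmfel" -> "stk" -> "kts" -> "fon" -> "zih" -> "hiz"
  "dkwzgy" -> "dkwzgy" -> "dkw" -> "wkd" -> "rfy" -> "lzs" -> "szl"
  "rnrs" -> "rnrs" -> "rnr" -> "rnr" -> "mim" -> "gcg" -> "gcg"
  "kmmskdl" -> "kmskdl" -> "kms" -> "smk" -> "nhf" -> "hbz" -> "zbh"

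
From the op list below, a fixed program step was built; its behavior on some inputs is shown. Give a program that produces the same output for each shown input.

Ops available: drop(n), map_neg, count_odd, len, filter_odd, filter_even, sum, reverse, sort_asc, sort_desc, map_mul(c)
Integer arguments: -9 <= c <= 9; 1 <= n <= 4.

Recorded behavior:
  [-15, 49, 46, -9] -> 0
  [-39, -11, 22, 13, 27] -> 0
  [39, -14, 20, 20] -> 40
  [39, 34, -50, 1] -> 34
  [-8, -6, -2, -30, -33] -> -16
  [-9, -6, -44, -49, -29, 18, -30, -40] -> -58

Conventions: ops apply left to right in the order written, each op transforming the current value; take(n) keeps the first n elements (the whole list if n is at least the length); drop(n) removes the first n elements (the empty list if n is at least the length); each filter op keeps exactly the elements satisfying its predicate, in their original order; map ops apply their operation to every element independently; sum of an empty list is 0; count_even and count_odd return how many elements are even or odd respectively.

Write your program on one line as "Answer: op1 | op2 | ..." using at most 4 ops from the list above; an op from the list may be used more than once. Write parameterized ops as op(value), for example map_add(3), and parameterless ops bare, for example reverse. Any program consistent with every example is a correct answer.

sort_asc | filter_even | drop(1) | sum

Check, running the answer program on each example:
  [-15, 49, 46, -9] -> [-15, -9, 46, 49] -> [46] -> [] -> 0
  [-39, -11, 22, 13, 27] -> [-39, -11, 13, 22, 27] -> [22] -> [] -> 0
  [39, -14, 20, 20] -> [-14, 20, 20, 39] -> [-14, 20, 20] -> [20, 20] -> 40
  [39, 34, -50, 1] -> [-50, 1, 34, 39] -> [-50, 34] -> [34] -> 34
  [-8, -6, -2, -30, -33] -> [-33, -30, -8, -6, -2] -> [-30, -8, -6, -2] -> [-8, -6, -2] -> -16
  [-9, -6, -44, -49, -29, 18, -30, -40] -> [-49, -44, -40, -30, -29, -9, -6, 18] -> [-44, -40, -30, -6, 18] -> [-40, -30, -6, 18] -> -58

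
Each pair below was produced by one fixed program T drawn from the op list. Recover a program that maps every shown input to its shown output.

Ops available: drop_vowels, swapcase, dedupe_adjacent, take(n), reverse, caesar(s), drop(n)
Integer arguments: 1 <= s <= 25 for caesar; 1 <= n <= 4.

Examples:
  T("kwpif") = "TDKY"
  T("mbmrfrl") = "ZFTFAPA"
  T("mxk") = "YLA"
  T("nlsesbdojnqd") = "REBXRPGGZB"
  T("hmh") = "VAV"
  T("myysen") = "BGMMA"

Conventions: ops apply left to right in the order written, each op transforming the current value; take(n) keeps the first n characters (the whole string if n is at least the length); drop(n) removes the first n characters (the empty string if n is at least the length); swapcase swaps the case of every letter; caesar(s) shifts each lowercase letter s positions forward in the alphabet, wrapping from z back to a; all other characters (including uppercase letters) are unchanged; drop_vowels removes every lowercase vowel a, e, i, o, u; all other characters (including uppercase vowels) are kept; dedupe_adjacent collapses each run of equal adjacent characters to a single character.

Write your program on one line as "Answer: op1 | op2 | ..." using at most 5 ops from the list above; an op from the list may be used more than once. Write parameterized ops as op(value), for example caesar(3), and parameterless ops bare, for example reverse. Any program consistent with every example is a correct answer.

reverse | drop_vowels | caesar(24) | caesar(16) | swapcase

Check, running the answer program on each example:
  "kwpif" -> "fipwk" -> "fpwk" -> "dnui" -> "tdky" -> "TDKY"
  "mbmrfrl" -> "lrfrmbm" -> "lrfrmbm" -> "jpdpkzk" -> "zftfapa" -> "ZFTFAPA"
  "mxk" -> "kxm" -> "kxm" -> "ivk" -> "yla" -> "YLA"
  "nlsesbdojnqd" -> "dqnjodbsesln" -> "dqnjdbssln" -> "bolhbzqqjl" -> "rebxrpggzb" -> "REBXRPGGZB"
  "hmh" -> "hmh" -> "hmh" -> "fkf" -> "vav" -> "VAV"
  "myysen" -> "nesyym" -> "nsyym" -> "lqwwk" -> "bgmma" -> "BGMMA"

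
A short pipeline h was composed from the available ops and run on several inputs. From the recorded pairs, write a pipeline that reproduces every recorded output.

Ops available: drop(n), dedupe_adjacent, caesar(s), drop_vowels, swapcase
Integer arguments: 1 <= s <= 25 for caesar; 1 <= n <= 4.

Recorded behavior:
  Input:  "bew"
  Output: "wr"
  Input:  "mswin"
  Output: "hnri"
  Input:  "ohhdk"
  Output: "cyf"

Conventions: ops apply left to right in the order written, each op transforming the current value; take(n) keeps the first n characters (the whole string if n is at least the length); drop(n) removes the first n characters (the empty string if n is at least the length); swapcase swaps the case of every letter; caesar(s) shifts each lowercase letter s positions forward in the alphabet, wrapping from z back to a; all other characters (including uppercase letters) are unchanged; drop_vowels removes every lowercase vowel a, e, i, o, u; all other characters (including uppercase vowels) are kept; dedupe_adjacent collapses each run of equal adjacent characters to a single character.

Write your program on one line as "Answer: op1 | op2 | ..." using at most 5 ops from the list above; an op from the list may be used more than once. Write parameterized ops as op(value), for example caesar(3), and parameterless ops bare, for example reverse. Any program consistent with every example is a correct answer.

dedupe_adjacent | drop_vowels | caesar(24) | caesar(23)

Check, running the answer program on each example:
  "bew" -> "bew" -> "bw" -> "zu" -> "wr"
  "mswin" -> "mswin" -> "mswn" -> "kqul" -> "hnri"
  "ohhdk" -> "ohdk" -> "hdk" -> "fbi" -> "cyf"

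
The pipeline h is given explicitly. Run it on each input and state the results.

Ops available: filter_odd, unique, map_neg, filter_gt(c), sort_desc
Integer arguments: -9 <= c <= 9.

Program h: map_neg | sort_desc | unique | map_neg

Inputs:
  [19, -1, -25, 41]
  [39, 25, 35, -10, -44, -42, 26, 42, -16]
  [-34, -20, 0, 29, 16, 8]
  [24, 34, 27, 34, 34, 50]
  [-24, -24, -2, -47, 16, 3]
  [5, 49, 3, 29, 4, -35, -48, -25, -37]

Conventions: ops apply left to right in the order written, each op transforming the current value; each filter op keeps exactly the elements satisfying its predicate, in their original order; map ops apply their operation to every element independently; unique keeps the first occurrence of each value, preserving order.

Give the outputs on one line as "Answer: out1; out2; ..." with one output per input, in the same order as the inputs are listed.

Execution, op by op:
  [19, -1, -25, 41] -> [-19, 1, 25, -41] -> [25, 1, -19, -41] -> [25, 1, -19, -41] -> [-25, -1, 19, 41]
  [39, 25, 35, -10, -44, -42, 26, 42, -16] -> [-39, -25, -35, 10, 44, 42, -26, -42, 16] -> [44, 42, 16, 10, -25, -26, -35, -39, -42] -> [44, 42, 16, 10, -25, -26, -35, -39, -42] -> [-44, -42, -16, -10, 25, 26, 35, 39, 42]
  [-34, -20, 0, 29, 16, 8] -> [34, 20, 0, -29, -16, -8] -> [34, 20, 0, -8, -16, -29] -> [34, 20, 0, -8, -16, -29] -> [-34, -20, 0, 8, 16, 29]
  [24, 34, 27, 34, 34, 50] -> [-24, -34, -27, -34, -34, -50] -> [-24, -27, -34, -34, -34, -50] -> [-24, -27, -34, -50] -> [24, 27, 34, 50]
  [-24, -24, -2, -47, 16, 3] -> [24, 24, 2, 47, -16, -3] -> [47, 24, 24, 2, -3, -16] -> [47, 24, 2, -3, -16] -> [-47, -24, -2, 3, 16]
  [5, 49, 3, 29, 4, -35, -48, -25, -37] -> [-5, -49, -3, -29, -4, 35, 48, 25, 37] -> [48, 37, 35, 25, -3, -4, -5, -29, -49] -> [48, 37, 35, 25, -3, -4, -5, -29, -49] -> [-48, -37, -35, -25, 3, 4, 5, 29, 49]

[-25, -1, 19, 41]; [-44, -42, -16, -10, 25, 26, 35, 39, 42]; [-34, -20, 0, 8, 16, 29]; [24, 27, 34, 50]; [-47, -24, -2, 3, 16]; [-48, -37, -35, -25, 3, 4, 5, 29, 49]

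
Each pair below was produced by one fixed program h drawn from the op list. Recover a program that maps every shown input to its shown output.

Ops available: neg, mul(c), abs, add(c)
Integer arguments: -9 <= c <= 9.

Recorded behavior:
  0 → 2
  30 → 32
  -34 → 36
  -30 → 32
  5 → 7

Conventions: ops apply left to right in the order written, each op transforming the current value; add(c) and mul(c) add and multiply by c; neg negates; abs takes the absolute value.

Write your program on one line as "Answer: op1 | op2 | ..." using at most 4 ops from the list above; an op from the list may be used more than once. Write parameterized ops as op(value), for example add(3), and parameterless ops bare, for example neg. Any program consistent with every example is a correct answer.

abs | neg | add(-2) | abs

Check, running the answer program on each example:
  0 -> 0 -> 0 -> -2 -> 2
  30 -> 30 -> -30 -> -32 -> 32
  -34 -> 34 -> -34 -> -36 -> 36
  -30 -> 30 -> -30 -> -32 -> 32
  5 -> 5 -> -5 -> -7 -> 7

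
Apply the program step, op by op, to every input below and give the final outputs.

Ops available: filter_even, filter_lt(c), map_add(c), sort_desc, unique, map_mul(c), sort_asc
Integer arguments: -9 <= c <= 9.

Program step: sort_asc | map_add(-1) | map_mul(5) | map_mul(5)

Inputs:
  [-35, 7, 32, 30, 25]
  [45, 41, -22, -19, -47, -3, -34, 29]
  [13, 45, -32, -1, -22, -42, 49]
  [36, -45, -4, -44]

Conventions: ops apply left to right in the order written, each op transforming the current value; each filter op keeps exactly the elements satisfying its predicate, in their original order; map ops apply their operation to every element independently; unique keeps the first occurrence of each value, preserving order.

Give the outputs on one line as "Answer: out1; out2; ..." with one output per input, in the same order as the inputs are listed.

Execution, op by op:
  [-35, 7, 32, 30, 25] -> [-35, 7, 25, 30, 32] -> [-36, 6, 24, 29, 31] -> [-180, 30, 120, 145, 155] -> [-900, 150, 600, 725, 775]
  [45, 41, -22, -19, -47, -3, -34, 29] -> [-47, -34, -22, -19, -3, 29, 41, 45] -> [-48, -35, -23, -20, -4, 28, 40, 44] -> [-240, -175, -115, -100, -20, 140, 200, 220] -> [-1200, -875, -575, -500, -100, 700, 1000, 1100]
  [13, 45, -32, -1, -22, -42, 49] -> [-42, -32, -22, -1, 13, 45, 49] -> [-43, -33, -23, -2, 12, 44, 48] -> [-215, -165, -115, -10, 60, 220, 240] -> [-1075, -825, -575, -50, 300, 1100, 1200]
  [36, -45, -4, -44] -> [-45, -44, -4, 36] -> [-46, -45, -5, 35] -> [-230, -225, -25, 175] -> [-1150, -1125, -125, 875]

[-900, 150, 600, 725, 775]; [-1200, -875, -575, -500, -100, 700, 1000, 1100]; [-1075, -825, -575, -50, 300, 1100, 1200]; [-1150, -1125, -125, 875]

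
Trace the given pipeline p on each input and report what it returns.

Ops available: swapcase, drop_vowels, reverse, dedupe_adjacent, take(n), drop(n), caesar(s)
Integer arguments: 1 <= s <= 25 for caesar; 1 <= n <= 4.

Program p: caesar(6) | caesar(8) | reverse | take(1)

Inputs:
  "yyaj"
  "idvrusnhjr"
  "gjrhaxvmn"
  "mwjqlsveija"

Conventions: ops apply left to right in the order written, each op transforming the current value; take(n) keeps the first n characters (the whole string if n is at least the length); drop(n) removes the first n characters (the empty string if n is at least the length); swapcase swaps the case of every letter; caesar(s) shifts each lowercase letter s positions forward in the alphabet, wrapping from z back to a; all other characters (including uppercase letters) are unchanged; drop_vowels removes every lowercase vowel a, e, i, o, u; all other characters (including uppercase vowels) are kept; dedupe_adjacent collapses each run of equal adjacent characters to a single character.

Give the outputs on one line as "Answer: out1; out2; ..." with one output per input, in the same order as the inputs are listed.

"x"; "f"; "b"; "o"

Execution, op by op:
  "yyaj" -> "eegp" -> "mmox" -> "xomm" -> "x"
  "idvrusnhjr" -> "ojbxaytnpx" -> "wrjfigbvxf" -> "fxvbgifjrw" -> "f"
  "gjrhaxvmn" -> "mpxngdbst" -> "uxfvoljab" -> "bajlovfxu" -> "b"
  "mwjqlsveija" -> "scpwrybkopg" -> "akxezgjswxo" -> "oxwsjgzexka" -> "o"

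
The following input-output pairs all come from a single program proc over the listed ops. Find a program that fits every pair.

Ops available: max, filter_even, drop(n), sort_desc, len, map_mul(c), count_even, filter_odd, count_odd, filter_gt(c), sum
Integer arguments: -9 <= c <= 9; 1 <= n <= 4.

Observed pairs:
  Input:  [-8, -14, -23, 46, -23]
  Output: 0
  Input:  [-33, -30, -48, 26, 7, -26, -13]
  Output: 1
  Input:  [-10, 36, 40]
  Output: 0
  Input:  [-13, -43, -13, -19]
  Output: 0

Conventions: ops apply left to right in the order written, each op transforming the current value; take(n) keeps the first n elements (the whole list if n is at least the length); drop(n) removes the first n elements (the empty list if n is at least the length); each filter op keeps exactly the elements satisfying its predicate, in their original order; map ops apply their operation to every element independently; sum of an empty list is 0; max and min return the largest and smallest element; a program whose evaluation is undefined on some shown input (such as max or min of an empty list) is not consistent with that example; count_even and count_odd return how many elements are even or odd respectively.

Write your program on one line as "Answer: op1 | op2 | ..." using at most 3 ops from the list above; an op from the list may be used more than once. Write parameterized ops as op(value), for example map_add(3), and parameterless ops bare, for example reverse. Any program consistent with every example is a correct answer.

filter_gt(4) | filter_odd | len

Check, running the answer program on each example:
  [-8, -14, -23, 46, -23] -> [46] -> [] -> 0
  [-33, -30, -48, 26, 7, -26, -13] -> [26, 7] -> [7] -> 1
  [-10, 36, 40] -> [36, 40] -> [] -> 0
  [-13, -43, -13, -19] -> [] -> [] -> 0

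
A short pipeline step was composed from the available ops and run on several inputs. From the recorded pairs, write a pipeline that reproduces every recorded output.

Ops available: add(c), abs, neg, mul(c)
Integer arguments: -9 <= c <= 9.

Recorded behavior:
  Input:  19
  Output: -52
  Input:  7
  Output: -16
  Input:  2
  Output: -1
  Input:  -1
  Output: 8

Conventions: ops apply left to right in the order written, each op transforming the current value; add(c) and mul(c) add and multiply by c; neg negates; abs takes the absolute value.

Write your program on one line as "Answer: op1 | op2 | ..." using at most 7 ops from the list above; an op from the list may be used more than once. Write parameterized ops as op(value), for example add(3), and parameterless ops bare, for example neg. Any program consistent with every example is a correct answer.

add(3) | add(-7) | mul(3) | neg | add(1) | add(-8)

Check, running the answer program on each example:
  19 -> 22 -> 15 -> 45 -> -45 -> -44 -> -52
  7 -> 10 -> 3 -> 9 -> -9 -> -8 -> -16
  2 -> 5 -> -2 -> -6 -> 6 -> 7 -> -1
  -1 -> 2 -> -5 -> -15 -> 15 -> 16 -> 8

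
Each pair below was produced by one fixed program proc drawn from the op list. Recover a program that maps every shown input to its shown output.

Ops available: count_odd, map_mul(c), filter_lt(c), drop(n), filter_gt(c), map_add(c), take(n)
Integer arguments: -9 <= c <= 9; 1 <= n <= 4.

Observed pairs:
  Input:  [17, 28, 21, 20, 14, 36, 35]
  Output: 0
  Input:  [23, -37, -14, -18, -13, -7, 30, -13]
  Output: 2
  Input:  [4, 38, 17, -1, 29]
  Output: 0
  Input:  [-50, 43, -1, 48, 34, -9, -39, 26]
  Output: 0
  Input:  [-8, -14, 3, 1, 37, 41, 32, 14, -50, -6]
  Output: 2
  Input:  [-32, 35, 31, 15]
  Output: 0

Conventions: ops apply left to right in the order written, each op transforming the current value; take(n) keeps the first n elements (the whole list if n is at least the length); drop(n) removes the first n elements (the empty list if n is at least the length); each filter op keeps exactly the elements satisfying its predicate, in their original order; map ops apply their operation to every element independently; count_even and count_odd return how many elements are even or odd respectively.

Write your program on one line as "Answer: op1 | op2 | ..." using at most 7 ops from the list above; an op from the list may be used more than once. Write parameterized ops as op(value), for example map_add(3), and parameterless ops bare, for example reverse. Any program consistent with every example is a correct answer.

drop(2) | map_mul(-9) | map_mul(9) | filter_gt(9) | map_add(7) | count_odd

Check, running the answer program on each example:
  [17, 28, 21, 20, 14, 36, 35] -> [21, 20, 14, 36, 35] -> [-189, -180, -126, -324, -315] -> [-1701, -1620, -1134, -2916, -2835] -> [] -> [] -> 0
  [23, -37, -14, -18, -13, -7, 30, -13] -> [-14, -18, -13, -7, 30, -13] -> [126, 162, 117, 63, -270, 117] -> [1134, 1458, 1053, 567, -2430, 1053] -> [1134, 1458, 1053, 567, 1053] -> [1141, 1465, 1060, 574, 1060] -> 2
  [4, 38, 17, -1, 29] -> [17, -1, 29] -> [-153, 9, -261] -> [-1377, 81, -2349] -> [81] -> [88] -> 0
  [-50, 43, -1, 48, 34, -9, -39, 26] -> [-1, 48, 34, -9, -39, 26] -> [9, -432, -306, 81, 351, -234] -> [81, -3888, -2754, 729, 3159, -2106] -> [81, 729, 3159] -> [88, 736, 3166] -> 0
  [-8, -14, 3, 1, 37, 41, 32, 14, -50, -6] -> [3, 1, 37, 41, 32, 14, -50, -6] -> [-27, -9, -333, -369, -288, -126, 450, 54] -> [-243, -81, -2997, -3321, -2592, -1134, 4050, 486] -> [4050, 486] -> [4057, 493] -> 2
  [-32, 35, 31, 15] -> [31, 15] -> [-279, -135] -> [-2511, -1215] -> [] -> [] -> 0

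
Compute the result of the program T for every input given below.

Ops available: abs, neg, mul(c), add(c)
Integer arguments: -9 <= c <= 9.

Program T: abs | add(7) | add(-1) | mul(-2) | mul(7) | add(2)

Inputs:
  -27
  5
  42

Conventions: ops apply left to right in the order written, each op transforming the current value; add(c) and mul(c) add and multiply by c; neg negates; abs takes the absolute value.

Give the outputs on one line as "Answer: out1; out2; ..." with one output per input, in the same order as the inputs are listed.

-460; -152; -670

Execution, op by op:
  -27 -> 27 -> 34 -> 33 -> -66 -> -462 -> -460
  5 -> 5 -> 12 -> 11 -> -22 -> -154 -> -152
  42 -> 42 -> 49 -> 48 -> -96 -> -672 -> -670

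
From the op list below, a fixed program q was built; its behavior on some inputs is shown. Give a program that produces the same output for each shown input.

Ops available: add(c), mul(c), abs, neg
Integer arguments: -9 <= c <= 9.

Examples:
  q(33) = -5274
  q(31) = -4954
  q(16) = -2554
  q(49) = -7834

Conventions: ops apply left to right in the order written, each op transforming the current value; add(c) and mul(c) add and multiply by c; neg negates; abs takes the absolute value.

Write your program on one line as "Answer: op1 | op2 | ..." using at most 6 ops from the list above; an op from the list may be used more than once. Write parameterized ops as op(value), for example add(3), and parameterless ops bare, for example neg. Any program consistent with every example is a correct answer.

mul(-4) | mul(-1) | mul(-5) | abs | mul(-8) | add(6)

Check, running the answer program on each example:
  33 -> -132 -> 132 -> -660 -> 660 -> -5280 -> -5274
  31 -> -124 -> 124 -> -620 -> 620 -> -4960 -> -4954
  16 -> -64 -> 64 -> -320 -> 320 -> -2560 -> -2554
  49 -> -196 -> 196 -> -980 -> 980 -> -7840 -> -7834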